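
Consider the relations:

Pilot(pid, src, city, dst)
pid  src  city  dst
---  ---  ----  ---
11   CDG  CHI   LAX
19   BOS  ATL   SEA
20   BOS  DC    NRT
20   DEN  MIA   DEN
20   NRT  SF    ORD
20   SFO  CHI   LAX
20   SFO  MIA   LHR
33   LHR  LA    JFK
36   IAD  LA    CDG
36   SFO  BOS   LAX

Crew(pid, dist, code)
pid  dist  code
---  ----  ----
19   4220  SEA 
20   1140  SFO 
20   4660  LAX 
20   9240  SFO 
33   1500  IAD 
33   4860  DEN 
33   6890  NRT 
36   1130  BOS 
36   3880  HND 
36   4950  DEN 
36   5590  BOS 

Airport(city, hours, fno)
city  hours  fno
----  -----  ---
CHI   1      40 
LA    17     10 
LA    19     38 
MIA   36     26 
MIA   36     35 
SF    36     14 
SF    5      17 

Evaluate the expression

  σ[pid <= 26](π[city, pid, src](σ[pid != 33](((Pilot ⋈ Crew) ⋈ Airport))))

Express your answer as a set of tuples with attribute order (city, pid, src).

{(CHI, 20, SFO), (MIA, 20, DEN), (MIA, 20, SFO), (SF, 20, NRT)}

Joining Pilot and Crew on pid yields {(19, BOS, ATL, SEA, 4220, SEA), (20, BOS, DC, NRT, 1140, SFO), (20, BOS, DC, NRT, 4660, LAX), (20, BOS, DC, NRT, 9240, SFO), (20, DEN, MIA, DEN, 1140, SFO), (20, DEN, MIA, DEN, 4660, LAX), (20, DEN, MIA, DEN, 9240, SFO), (20, NRT, SF, ORD, 1140, SFO), (20, NRT, SF, ORD, 4660, LAX), (20, NRT, SF, ORD, 9240, SFO), (20, SFO, CHI, LAX, 1140, SFO), (20, SFO, CHI, LAX, 4660, LAX), (20, SFO, CHI, LAX, 9240, SFO), (20, SFO, MIA, LHR, 1140, SFO), (20, SFO, MIA, LHR, 4660, LAX), (20, SFO, MIA, LHR, 9240, SFO), (33, LHR, LA, JFK, 1500, IAD), (33, LHR, LA, JFK, 4860, DEN), (33, LHR, LA, JFK, 6890, NRT), (36, IAD, LA, CDG, 1130, BOS), (36, IAD, LA, CDG, 3880, HND), (36, IAD, LA, CDG, 4950, DEN), (36, IAD, LA, CDG, 5590, BOS), (36, SFO, BOS, LAX, 1130, BOS), (36, SFO, BOS, LAX, 3880, HND), (36, SFO, BOS, LAX, 4950, DEN), (36, SFO, BOS, LAX, 5590, BOS)}.
Joining (Pilot ⋈ Crew) and Airport on city yields {(20, DEN, MIA, DEN, 1140, SFO, 36, 26), (20, DEN, MIA, DEN, 1140, SFO, 36, 35), (20, DEN, MIA, DEN, 4660, LAX, 36, 26), (20, DEN, MIA, DEN, 4660, LAX, 36, 35), (20, DEN, MIA, DEN, 9240, SFO, 36, 26), (20, DEN, MIA, DEN, 9240, SFO, 36, 35), (20, NRT, SF, ORD, 1140, SFO, 36, 14), (20, NRT, SF, ORD, 1140, SFO, 5, 17), (20, NRT, SF, ORD, 4660, LAX, 36, 14), (20, NRT, SF, ORD, 4660, LAX, 5, 17), (20, NRT, SF, ORD, 9240, SFO, 36, 14), (20, NRT, SF, ORD, 9240, SFO, 5, 17), (20, SFO, CHI, LAX, 1140, SFO, 1, 40), (20, SFO, CHI, LAX, 4660, LAX, 1, 40), (20, SFO, CHI, LAX, 9240, SFO, 1, 40), (20, SFO, MIA, LHR, 1140, SFO, 36, 26), (20, SFO, MIA, LHR, 1140, SFO, 36, 35), (20, SFO, MIA, LHR, 4660, LAX, 36, 26), (20, SFO, MIA, LHR, 4660, LAX, 36, 35), (20, SFO, MIA, LHR, 9240, SFO, 36, 26), (20, SFO, MIA, LHR, 9240, SFO, 36, 35), (33, LHR, LA, JFK, 1500, IAD, 17, 10), (33, LHR, LA, JFK, 1500, IAD, 19, 38), (33, LHR, LA, JFK, 4860, DEN, 17, 10), (33, LHR, LA, JFK, 4860, DEN, 19, 38), (33, LHR, LA, JFK, 6890, NRT, 17, 10), (33, LHR, LA, JFK, 6890, NRT, 19, 38), (36, IAD, LA, CDG, 1130, BOS, 17, 10), (36, IAD, LA, CDG, 1130, BOS, 19, 38), (36, IAD, LA, CDG, 3880, HND, 17, 10), (36, IAD, LA, CDG, 3880, HND, 19, 38), (36, IAD, LA, CDG, 4950, DEN, 17, 10), (36, IAD, LA, CDG, 4950, DEN, 19, 38), (36, IAD, LA, CDG, 5590, BOS, 17, 10), (36, IAD, LA, CDG, 5590, BOS, 19, 38)}.
σ[pid != 33]: keep tuples satisfying pid != 33 → {(20, DEN, MIA, DEN, 1140, SFO, 36, 26), (20, DEN, MIA, DEN, 1140, SFO, 36, 35), (20, DEN, MIA, DEN, 4660, LAX, 36, 26), (20, DEN, MIA, DEN, 4660, LAX, 36, 35), (20, DEN, MIA, DEN, 9240, SFO, 36, 26), (20, DEN, MIA, DEN, 9240, SFO, 36, 35), (20, NRT, SF, ORD, 1140, SFO, 36, 14), (20, NRT, SF, ORD, 1140, SFO, 5, 17), (20, NRT, SF, ORD, 4660, LAX, 36, 14), (20, NRT, SF, ORD, 4660, LAX, 5, 17), (20, NRT, SF, ORD, 9240, SFO, 36, 14), (20, NRT, SF, ORD, 9240, SFO, 5, 17), (20, SFO, CHI, LAX, 1140, SFO, 1, 40), (20, SFO, CHI, LAX, 4660, LAX, 1, 40), (20, SFO, CHI, LAX, 9240, SFO, 1, 40), (20, SFO, MIA, LHR, 1140, SFO, 36, 26), (20, SFO, MIA, LHR, 1140, SFO, 36, 35), (20, SFO, MIA, LHR, 4660, LAX, 36, 26), (20, SFO, MIA, LHR, 4660, LAX, 36, 35), (20, SFO, MIA, LHR, 9240, SFO, 36, 26), (20, SFO, MIA, LHR, 9240, SFO, 36, 35), (36, IAD, LA, CDG, 1130, BOS, 17, 10), (36, IAD, LA, CDG, 1130, BOS, 19, 38), (36, IAD, LA, CDG, 3880, HND, 17, 10), (36, IAD, LA, CDG, 3880, HND, 19, 38), (36, IAD, LA, CDG, 4950, DEN, 17, 10), (36, IAD, LA, CDG, 4950, DEN, 19, 38), (36, IAD, LA, CDG, 5590, BOS, 17, 10), (36, IAD, LA, CDG, 5590, BOS, 19, 38)}
Projecting to city, pid, src (24 duplicate(s) eliminated): {(CHI, 20, SFO), (LA, 36, IAD), (MIA, 20, DEN), (MIA, 20, SFO), (SF, 20, NRT)}
σ[pid <= 26]: keep tuples satisfying pid <= 26 → {(CHI, 20, SFO), (MIA, 20, DEN), (MIA, 20, SFO), (SF, 20, NRT)}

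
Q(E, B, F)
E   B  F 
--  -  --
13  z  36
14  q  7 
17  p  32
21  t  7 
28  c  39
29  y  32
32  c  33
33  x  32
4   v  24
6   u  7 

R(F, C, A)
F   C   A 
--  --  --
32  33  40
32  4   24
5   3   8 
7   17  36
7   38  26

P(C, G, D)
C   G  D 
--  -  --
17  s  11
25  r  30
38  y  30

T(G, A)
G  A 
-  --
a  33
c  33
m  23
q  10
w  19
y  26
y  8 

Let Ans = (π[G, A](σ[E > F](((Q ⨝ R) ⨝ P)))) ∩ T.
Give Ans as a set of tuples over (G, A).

{(y, 26)}

Natural join on F: {(14, q, 7, 17, 36), (14, q, 7, 38, 26), (17, p, 32, 33, 40), (17, p, 32, 4, 24), (21, t, 7, 17, 36), (21, t, 7, 38, 26), (29, y, 32, 33, 40), (29, y, 32, 4, 24), (33, x, 32, 33, 40), (33, x, 32, 4, 24), (6, u, 7, 17, 36), (6, u, 7, 38, 26)}
Natural join on C: {(14, q, 7, 17, 36, s, 11), (14, q, 7, 38, 26, y, 30), (21, t, 7, 17, 36, s, 11), (21, t, 7, 38, 26, y, 30), (6, u, 7, 17, 36, s, 11), (6, u, 7, 38, 26, y, 30)}
Selection E > F: {(14, q, 7, 17, 36, s, 11), (14, q, 7, 38, 26, y, 30), (21, t, 7, 17, 36, s, 11), (21, t, 7, 38, 26, y, 30)}
Projecting to G, A (2 duplicate(s) eliminated): {(s, 36), (y, 26)}
Taking the intersection: {(y, 26)}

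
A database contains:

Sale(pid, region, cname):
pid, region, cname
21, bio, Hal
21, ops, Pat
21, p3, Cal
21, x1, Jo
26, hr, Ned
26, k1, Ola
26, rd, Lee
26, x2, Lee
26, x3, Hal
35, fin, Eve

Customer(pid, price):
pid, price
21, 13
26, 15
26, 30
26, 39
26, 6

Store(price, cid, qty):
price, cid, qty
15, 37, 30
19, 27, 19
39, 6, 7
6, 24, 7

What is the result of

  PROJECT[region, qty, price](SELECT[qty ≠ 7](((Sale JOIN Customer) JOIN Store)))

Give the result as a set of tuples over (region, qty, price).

{(hr, 30, 15), (k1, 30, 15), (rd, 30, 15), (x2, 30, 15), (x3, 30, 15)}

Sale ⋈ Customer (natural join on pid): {(21, bio, Hal, 13), (21, ops, Pat, 13), (21, p3, Cal, 13), (21, x1, Jo, 13), (26, hr, Ned, 15), (26, hr, Ned, 30), (26, hr, Ned, 39), (26, hr, Ned, 6), (26, k1, Ola, 15), (26, k1, Ola, 30), (26, k1, Ola, 39), (26, k1, Ola, 6), (26, rd, Lee, 15), (26, rd, Lee, 30), (26, rd, Lee, 39), (26, rd, Lee, 6), (26, x2, Lee, 15), (26, x2, Lee, 30), (26, x2, Lee, 39), (26, x2, Lee, 6), (26, x3, Hal, 15), (26, x3, Hal, 30), (26, x3, Hal, 39), (26, x3, Hal, 6)}
(Sale JOIN Customer) ⋈ Store (natural join on price): {(26, hr, Ned, 15, 37, 30), (26, hr, Ned, 39, 6, 7), (26, hr, Ned, 6, 24, 7), (26, k1, Ola, 15, 37, 30), (26, k1, Ola, 39, 6, 7), (26, k1, Ola, 6, 24, 7), (26, rd, Lee, 15, 37, 30), (26, rd, Lee, 39, 6, 7), (26, rd, Lee, 6, 24, 7), (26, x2, Lee, 15, 37, 30), (26, x2, Lee, 39, 6, 7), (26, x2, Lee, 6, 24, 7), (26, x3, Hal, 15, 37, 30), (26, x3, Hal, 39, 6, 7), (26, x3, Hal, 6, 24, 7)}
Filtering on qty ≠ 7 leaves {(26, hr, Ned, 15, 37, 30), (26, k1, Ola, 15, 37, 30), (26, rd, Lee, 15, 37, 30), (26, x2, Lee, 15, 37, 30), (26, x3, Hal, 15, 37, 30)}.
Keep only column(s) region, qty, price: {(hr, 30, 15), (k1, 30, 15), (rd, 30, 15), (x2, 30, 15), (x3, 30, 15)}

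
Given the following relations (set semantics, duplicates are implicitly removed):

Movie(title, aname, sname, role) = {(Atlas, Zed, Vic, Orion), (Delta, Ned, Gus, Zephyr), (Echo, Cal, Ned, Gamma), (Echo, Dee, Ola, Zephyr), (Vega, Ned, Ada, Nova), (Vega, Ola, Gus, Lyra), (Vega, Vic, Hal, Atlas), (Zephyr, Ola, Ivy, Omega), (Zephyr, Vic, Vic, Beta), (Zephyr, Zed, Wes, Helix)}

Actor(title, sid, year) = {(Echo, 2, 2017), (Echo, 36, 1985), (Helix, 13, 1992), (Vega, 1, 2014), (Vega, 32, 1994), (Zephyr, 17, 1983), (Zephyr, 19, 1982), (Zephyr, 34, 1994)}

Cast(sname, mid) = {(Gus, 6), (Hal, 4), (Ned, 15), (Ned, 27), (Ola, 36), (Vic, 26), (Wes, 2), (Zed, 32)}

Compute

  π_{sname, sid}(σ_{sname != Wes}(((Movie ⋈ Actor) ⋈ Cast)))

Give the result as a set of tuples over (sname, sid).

{(Gus, 1), (Gus, 32), (Hal, 1), (Hal, 32), (Ned, 2), (Ned, 36), (Ola, 2), (Ola, 36), (Vic, 17), (Vic, 19), (Vic, 34)}

Movie ⋈ Actor (natural join on title): {(Echo, Cal, Ned, Gamma, 2, 2017), (Echo, Cal, Ned, Gamma, 36, 1985), (Echo, Dee, Ola, Zephyr, 2, 2017), (Echo, Dee, Ola, Zephyr, 36, 1985), (Vega, Ned, Ada, Nova, 1, 2014), (Vega, Ned, Ada, Nova, 32, 1994), (Vega, Ola, Gus, Lyra, 1, 2014), (Vega, Ola, Gus, Lyra, 32, 1994), (Vega, Vic, Hal, Atlas, 1, 2014), (Vega, Vic, Hal, Atlas, 32, 1994), (Zephyr, Ola, Ivy, Omega, 17, 1983), (Zephyr, Ola, Ivy, Omega, 19, 1982), (Zephyr, Ola, Ivy, Omega, 34, 1994), (Zephyr, Vic, Vic, Beta, 17, 1983), (Zephyr, Vic, Vic, Beta, 19, 1982), (Zephyr, Vic, Vic, Beta, 34, 1994), (Zephyr, Zed, Wes, Helix, 17, 1983), (Zephyr, Zed, Wes, Helix, 19, 1982), (Zephyr, Zed, Wes, Helix, 34, 1994)}
(Movie ⋈ Actor) ⋈ Cast (natural join on sname): {(Echo, Cal, Ned, Gamma, 2, 2017, 15), (Echo, Cal, Ned, Gamma, 2, 2017, 27), (Echo, Cal, Ned, Gamma, 36, 1985, 15), (Echo, Cal, Ned, Gamma, 36, 1985, 27), (Echo, Dee, Ola, Zephyr, 2, 2017, 36), (Echo, Dee, Ola, Zephyr, 36, 1985, 36), (Vega, Ola, Gus, Lyra, 1, 2014, 6), (Vega, Ola, Gus, Lyra, 32, 1994, 6), (Vega, Vic, Hal, Atlas, 1, 2014, 4), (Vega, Vic, Hal, Atlas, 32, 1994, 4), (Zephyr, Vic, Vic, Beta, 17, 1983, 26), (Zephyr, Vic, Vic, Beta, 19, 1982, 26), (Zephyr, Vic, Vic, Beta, 34, 1994, 26), (Zephyr, Zed, Wes, Helix, 17, 1983, 2), (Zephyr, Zed, Wes, Helix, 19, 1982, 2), (Zephyr, Zed, Wes, Helix, 34, 1994, 2)}
σ[sname != Wes]: keep tuples satisfying sname != Wes → {(Echo, Cal, Ned, Gamma, 2, 2017, 15), (Echo, Cal, Ned, Gamma, 2, 2017, 27), (Echo, Cal, Ned, Gamma, 36, 1985, 15), (Echo, Cal, Ned, Gamma, 36, 1985, 27), (Echo, Dee, Ola, Zephyr, 2, 2017, 36), (Echo, Dee, Ola, Zephyr, 36, 1985, 36), (Vega, Ola, Gus, Lyra, 1, 2014, 6), (Vega, Ola, Gus, Lyra, 32, 1994, 6), (Vega, Vic, Hal, Atlas, 1, 2014, 4), (Vega, Vic, Hal, Atlas, 32, 1994, 4), (Zephyr, Vic, Vic, Beta, 17, 1983, 26), (Zephyr, Vic, Vic, Beta, 19, 1982, 26), (Zephyr, Vic, Vic, Beta, 34, 1994, 26)}
π[sname, sid]: project onto (sname, sid) (2 duplicate(s) eliminated) → {(Gus, 1), (Gus, 32), (Hal, 1), (Hal, 32), (Ned, 2), (Ned, 36), (Ola, 2), (Ola, 36), (Vic, 17), (Vic, 19), (Vic, 34)}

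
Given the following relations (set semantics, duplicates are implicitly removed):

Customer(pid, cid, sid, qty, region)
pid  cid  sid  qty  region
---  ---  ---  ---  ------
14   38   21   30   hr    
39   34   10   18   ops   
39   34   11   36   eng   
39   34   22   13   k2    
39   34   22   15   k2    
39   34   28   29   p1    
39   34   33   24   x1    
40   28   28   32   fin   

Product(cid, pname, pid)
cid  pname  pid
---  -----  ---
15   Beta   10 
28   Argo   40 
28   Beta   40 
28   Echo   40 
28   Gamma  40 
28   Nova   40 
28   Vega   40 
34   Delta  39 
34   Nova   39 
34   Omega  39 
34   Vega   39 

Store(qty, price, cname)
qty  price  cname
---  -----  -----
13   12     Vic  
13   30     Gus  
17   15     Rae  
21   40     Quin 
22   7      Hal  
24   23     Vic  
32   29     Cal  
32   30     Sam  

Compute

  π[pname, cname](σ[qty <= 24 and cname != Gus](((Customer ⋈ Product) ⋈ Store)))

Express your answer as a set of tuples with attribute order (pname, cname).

Natural join on pid, cid: {(39, 34, 10, 18, ops, Delta), (39, 34, 10, 18, ops, Nova), (39, 34, 10, 18, ops, Omega), (39, 34, 10, 18, ops, Vega), (39, 34, 11, 36, eng, Delta), (39, 34, 11, 36, eng, Nova), (39, 34, 11, 36, eng, Omega), (39, 34, 11, 36, eng, Vega), (39, 34, 22, 13, k2, Delta), (39, 34, 22, 13, k2, Nova), (39, 34, 22, 13, k2, Omega), (39, 34, 22, 13, k2, Vega), (39, 34, 22, 15, k2, Delta), (39, 34, 22, 15, k2, Nova), (39, 34, 22, 15, k2, Omega), (39, 34, 22, 15, k2, Vega), (39, 34, 28, 29, p1, Delta), (39, 34, 28, 29, p1, Nova), (39, 34, 28, 29, p1, Omega), (39, 34, 28, 29, p1, Vega), (39, 34, 33, 24, x1, Delta), (39, 34, 33, 24, x1, Nova), (39, 34, 33, 24, x1, Omega), (39, 34, 33, 24, x1, Vega), (40, 28, 28, 32, fin, Argo), (40, 28, 28, 32, fin, Beta), (40, 28, 28, 32, fin, Echo), (40, 28, 28, 32, fin, Gamma), (40, 28, 28, 32, fin, Nova), (40, 28, 28, 32, fin, Vega)}
Natural join on qty: {(39, 34, 22, 13, k2, Delta, 12, Vic), (39, 34, 22, 13, k2, Delta, 30, Gus), (39, 34, 22, 13, k2, Nova, 12, Vic), (39, 34, 22, 13, k2, Nova, 30, Gus), (39, 34, 22, 13, k2, Omega, 12, Vic), (39, 34, 22, 13, k2, Omega, 30, Gus), (39, 34, 22, 13, k2, Vega, 12, Vic), (39, 34, 22, 13, k2, Vega, 30, Gus), (39, 34, 33, 24, x1, Delta, 23, Vic), (39, 34, 33, 24, x1, Nova, 23, Vic), (39, 34, 33, 24, x1, Omega, 23, Vic), (39, 34, 33, 24, x1, Vega, 23, Vic), (40, 28, 28, 32, fin, Argo, 29, Cal), (40, 28, 28, 32, fin, Argo, 30, Sam), (40, 28, 28, 32, fin, Beta, 29, Cal), (40, 28, 28, 32, fin, Beta, 30, Sam), (40, 28, 28, 32, fin, Echo, 29, Cal), (40, 28, 28, 32, fin, Echo, 30, Sam), (40, 28, 28, 32, fin, Gamma, 29, Cal), (40, 28, 28, 32, fin, Gamma, 30, Sam), (40, 28, 28, 32, fin, Nova, 29, Cal), (40, 28, 28, 32, fin, Nova, 30, Sam), (40, 28, 28, 32, fin, Vega, 29, Cal), (40, 28, 28, 32, fin, Vega, 30, Sam)}
Apply σ_{qty <= 24 and cname != Gus}; surviving tuples: {(39, 34, 22, 13, k2, Delta, 12, Vic), (39, 34, 22, 13, k2, Nova, 12, Vic), (39, 34, 22, 13, k2, Omega, 12, Vic), (39, 34, 22, 13, k2, Vega, 12, Vic), (39, 34, 33, 24, x1, Delta, 23, Vic), (39, 34, 33, 24, x1, Nova, 23, Vic), (39, 34, 33, 24, x1, Omega, 23, Vic), (39, 34, 33, 24, x1, Vega, 23, Vic)}
π_{pname, cname} gives {(Delta, Vic), (Nova, Vic), (Omega, Vic), (Vega, Vic)} (4 duplicate(s) eliminated).

{(Delta, Vic), (Nova, Vic), (Omega, Vic), (Vega, Vic)}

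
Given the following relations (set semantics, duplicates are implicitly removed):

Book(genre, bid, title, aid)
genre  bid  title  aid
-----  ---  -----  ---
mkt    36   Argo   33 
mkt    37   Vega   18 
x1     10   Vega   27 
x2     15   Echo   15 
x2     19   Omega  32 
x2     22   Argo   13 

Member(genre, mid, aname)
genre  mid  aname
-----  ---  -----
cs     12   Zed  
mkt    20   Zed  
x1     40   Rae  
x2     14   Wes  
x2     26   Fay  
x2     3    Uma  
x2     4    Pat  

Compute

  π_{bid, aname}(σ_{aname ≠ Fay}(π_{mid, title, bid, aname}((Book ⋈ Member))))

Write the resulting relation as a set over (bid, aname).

{(10, Rae), (15, Pat), (15, Uma), (15, Wes), (19, Pat), (19, Uma), (19, Wes), (22, Pat), (22, Uma), (22, Wes), (36, Zed), (37, Zed)}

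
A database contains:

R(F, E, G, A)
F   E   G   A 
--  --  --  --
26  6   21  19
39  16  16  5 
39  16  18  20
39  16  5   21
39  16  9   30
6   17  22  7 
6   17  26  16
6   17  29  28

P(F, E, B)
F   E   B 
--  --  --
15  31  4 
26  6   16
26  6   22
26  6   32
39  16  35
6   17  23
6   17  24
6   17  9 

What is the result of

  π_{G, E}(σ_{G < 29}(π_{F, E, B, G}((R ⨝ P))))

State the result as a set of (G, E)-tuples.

R ⋈ P (natural join on F, E): {(26, 6, 21, 19, 16), (26, 6, 21, 19, 22), (26, 6, 21, 19, 32), (39, 16, 16, 5, 35), (39, 16, 18, 20, 35), (39, 16, 5, 21, 35), (39, 16, 9, 30, 35), (6, 17, 22, 7, 23), (6, 17, 22, 7, 24), (6, 17, 22, 7, 9), (6, 17, 26, 16, 23), (6, 17, 26, 16, 24), (6, 17, 26, 16, 9), (6, 17, 29, 28, 23), (6, 17, 29, 28, 24), (6, 17, 29, 28, 9)}
Keep only column(s) F, E, B, G: {(26, 6, 16, 21), (26, 6, 22, 21), (26, 6, 32, 21), (39, 16, 35, 16), (39, 16, 35, 18), (39, 16, 35, 5), (39, 16, 35, 9), (6, 17, 23, 22), (6, 17, 23, 26), (6, 17, 23, 29), (6, 17, 24, 22), (6, 17, 24, 26), (6, 17, 24, 29), (6, 17, 9, 22), (6, 17, 9, 26), (6, 17, 9, 29)}
σ[G < 29]: keep tuples satisfying G < 29 → {(26, 6, 16, 21), (26, 6, 22, 21), (26, 6, 32, 21), (39, 16, 35, 16), (39, 16, 35, 18), (39, 16, 35, 5), (39, 16, 35, 9), (6, 17, 23, 22), (6, 17, 23, 26), (6, 17, 24, 22), (6, 17, 24, 26), (6, 17, 9, 22), (6, 17, 9, 26)}
Keep only column(s) G, E (6 duplicate(s) eliminated): {(16, 16), (18, 16), (21, 6), (22, 17), (26, 17), (5, 16), (9, 16)}

{(16, 16), (18, 16), (21, 6), (22, 17), (26, 17), (5, 16), (9, 16)}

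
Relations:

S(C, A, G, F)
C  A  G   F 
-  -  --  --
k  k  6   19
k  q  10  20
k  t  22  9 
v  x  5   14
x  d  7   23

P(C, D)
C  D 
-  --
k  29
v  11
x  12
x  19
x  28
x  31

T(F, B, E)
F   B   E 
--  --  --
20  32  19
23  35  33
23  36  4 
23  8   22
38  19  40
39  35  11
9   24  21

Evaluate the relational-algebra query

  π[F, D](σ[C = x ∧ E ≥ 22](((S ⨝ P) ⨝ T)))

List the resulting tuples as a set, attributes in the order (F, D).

{(23, 12), (23, 19), (23, 28), (23, 31)}

Joining S and P on C yields {(k, k, 6, 19, 29), (k, q, 10, 20, 29), (k, t, 22, 9, 29), (v, x, 5, 14, 11), (x, d, 7, 23, 12), (x, d, 7, 23, 19), (x, d, 7, 23, 28), (x, d, 7, 23, 31)}.
Joining (S ⨝ P) and T on F yields {(k, q, 10, 20, 29, 32, 19), (k, t, 22, 9, 29, 24, 21), (x, d, 7, 23, 12, 35, 33), (x, d, 7, 23, 12, 36, 4), (x, d, 7, 23, 12, 8, 22), (x, d, 7, 23, 19, 35, 33), (x, d, 7, 23, 19, 36, 4), (x, d, 7, 23, 19, 8, 22), (x, d, 7, 23, 28, 35, 33), (x, d, 7, 23, 28, 36, 4), (x, d, 7, 23, 28, 8, 22), (x, d, 7, 23, 31, 35, 33), (x, d, 7, 23, 31, 36, 4), (x, d, 7, 23, 31, 8, 22)}.
Filtering on C = x ∧ E ≥ 22 leaves {(x, d, 7, 23, 12, 35, 33), (x, d, 7, 23, 12, 8, 22), (x, d, 7, 23, 19, 35, 33), (x, d, 7, 23, 19, 8, 22), (x, d, 7, 23, 28, 35, 33), (x, d, 7, 23, 28, 8, 22), (x, d, 7, 23, 31, 35, 33), (x, d, 7, 23, 31, 8, 22)}.
π_{F, D} gives {(23, 12), (23, 19), (23, 28), (23, 31)} (4 duplicate(s) eliminated).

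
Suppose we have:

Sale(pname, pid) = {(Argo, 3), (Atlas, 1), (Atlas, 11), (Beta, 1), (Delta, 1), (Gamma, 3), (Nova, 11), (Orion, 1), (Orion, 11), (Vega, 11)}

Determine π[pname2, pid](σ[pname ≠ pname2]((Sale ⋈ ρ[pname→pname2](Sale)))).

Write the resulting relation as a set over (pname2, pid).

{(Argo, 3), (Atlas, 1), (Atlas, 11), (Beta, 1), (Delta, 1), (Gamma, 3), (Nova, 11), (Orion, 1), (Orion, 11), (Vega, 11)}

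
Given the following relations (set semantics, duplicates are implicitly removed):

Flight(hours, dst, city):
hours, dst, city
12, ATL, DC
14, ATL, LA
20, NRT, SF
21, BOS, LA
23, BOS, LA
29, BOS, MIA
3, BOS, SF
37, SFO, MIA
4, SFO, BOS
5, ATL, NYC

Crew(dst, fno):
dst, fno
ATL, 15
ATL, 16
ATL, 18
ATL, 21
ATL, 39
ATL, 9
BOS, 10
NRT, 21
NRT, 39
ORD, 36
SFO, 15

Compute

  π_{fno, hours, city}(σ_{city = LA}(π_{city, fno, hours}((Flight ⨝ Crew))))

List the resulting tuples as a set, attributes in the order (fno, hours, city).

{(10, 21, LA), (10, 23, LA), (15, 14, LA), (16, 14, LA), (18, 14, LA), (21, 14, LA), (39, 14, LA), (9, 14, LA)}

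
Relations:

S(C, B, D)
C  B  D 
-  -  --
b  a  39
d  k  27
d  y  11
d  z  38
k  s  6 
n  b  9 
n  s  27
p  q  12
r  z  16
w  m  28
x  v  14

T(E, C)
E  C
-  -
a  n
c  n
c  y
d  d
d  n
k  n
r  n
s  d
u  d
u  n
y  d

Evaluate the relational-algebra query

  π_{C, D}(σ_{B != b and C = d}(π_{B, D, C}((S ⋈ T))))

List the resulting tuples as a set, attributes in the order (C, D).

S ⋈ T (natural join on C): {(d, k, 27, d), (d, k, 27, s), (d, k, 27, u), (d, k, 27, y), (d, y, 11, d), (d, y, 11, s), (d, y, 11, u), (d, y, 11, y), (d, z, 38, d), (d, z, 38, s), (d, z, 38, u), (d, z, 38, y), (n, b, 9, a), (n, b, 9, c), (n, b, 9, d), (n, b, 9, k), (n, b, 9, r), (n, b, 9, u), (n, s, 27, a), (n, s, 27, c), (n, s, 27, d), (n, s, 27, k), (n, s, 27, r), (n, s, 27, u)}
Keep only column(s) B, D, C (19 duplicate(s) eliminated): {(b, 9, n), (k, 27, d), (s, 27, n), (y, 11, d), (z, 38, d)}
Filtering on B != b and C = d leaves {(k, 27, d), (y, 11, d), (z, 38, d)}.
Keep only column(s) C, D: {(d, 11), (d, 27), (d, 38)}

{(d, 11), (d, 27), (d, 38)}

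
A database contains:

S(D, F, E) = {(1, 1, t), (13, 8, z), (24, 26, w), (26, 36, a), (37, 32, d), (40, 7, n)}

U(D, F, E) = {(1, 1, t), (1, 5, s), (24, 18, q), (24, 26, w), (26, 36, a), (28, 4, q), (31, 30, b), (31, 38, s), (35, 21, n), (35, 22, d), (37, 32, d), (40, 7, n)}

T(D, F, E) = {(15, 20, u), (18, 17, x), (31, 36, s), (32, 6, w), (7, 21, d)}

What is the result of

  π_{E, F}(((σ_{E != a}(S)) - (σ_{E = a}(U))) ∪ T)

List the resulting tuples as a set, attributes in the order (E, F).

Apply σ_{E != a}; surviving tuples: {(1, 1, t), (13, 8, z), (24, 26, w), (37, 32, d), (40, 7, n)}
Apply σ_{E = a}; surviving tuples: {(26, 36, a)}
Set difference of the two operands is {(1, 1, t), (13, 8, z), (24, 26, w), (37, 32, d), (40, 7, n)}.
Set union of the two operands is {(1, 1, t), (13, 8, z), (15, 20, u), (18, 17, x), (24, 26, w), (31, 36, s), (32, 6, w), (37, 32, d), (40, 7, n), (7, 21, d)}.
Keep only column(s) E, F: {(d, 21), (d, 32), (n, 7), (s, 36), (t, 1), (u, 20), (w, 26), (w, 6), (x, 17), (z, 8)}

{(d, 21), (d, 32), (n, 7), (s, 36), (t, 1), (u, 20), (w, 26), (w, 6), (x, 17), (z, 8)}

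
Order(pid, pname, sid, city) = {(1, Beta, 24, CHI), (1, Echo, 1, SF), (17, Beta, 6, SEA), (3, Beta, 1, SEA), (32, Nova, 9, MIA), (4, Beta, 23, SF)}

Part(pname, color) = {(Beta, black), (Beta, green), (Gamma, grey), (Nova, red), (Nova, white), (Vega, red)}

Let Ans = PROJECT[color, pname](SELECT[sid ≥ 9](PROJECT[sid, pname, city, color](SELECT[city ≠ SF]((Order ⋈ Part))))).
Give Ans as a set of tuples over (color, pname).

{(black, Beta), (green, Beta), (red, Nova), (white, Nova)}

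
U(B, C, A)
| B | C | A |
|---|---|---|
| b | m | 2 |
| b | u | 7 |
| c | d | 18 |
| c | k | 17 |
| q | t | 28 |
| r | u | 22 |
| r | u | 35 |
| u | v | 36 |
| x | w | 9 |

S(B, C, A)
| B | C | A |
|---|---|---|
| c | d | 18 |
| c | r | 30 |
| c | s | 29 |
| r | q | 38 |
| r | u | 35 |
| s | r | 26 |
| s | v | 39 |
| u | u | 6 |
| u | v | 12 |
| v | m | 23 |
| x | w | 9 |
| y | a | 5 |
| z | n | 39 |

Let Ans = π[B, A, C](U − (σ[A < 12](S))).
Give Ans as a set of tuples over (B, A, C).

{(b, 2, m), (b, 7, u), (c, 17, k), (c, 18, d), (q, 28, t), (r, 22, u), (r, 35, u), (u, 36, v)}

σ[A < 12]: keep tuples satisfying A < 12 → {(u, u, 6), (x, w, 9), (y, a, 5)}
Set difference of the two operands is {(b, m, 2), (b, u, 7), (c, d, 18), (c, k, 17), (q, t, 28), (r, u, 22), (r, u, 35), (u, v, 36)}.
π[B, A, C]: project onto (B, A, C) → {(b, 2, m), (b, 7, u), (c, 17, k), (c, 18, d), (q, 28, t), (r, 22, u), (r, 35, u), (u, 36, v)}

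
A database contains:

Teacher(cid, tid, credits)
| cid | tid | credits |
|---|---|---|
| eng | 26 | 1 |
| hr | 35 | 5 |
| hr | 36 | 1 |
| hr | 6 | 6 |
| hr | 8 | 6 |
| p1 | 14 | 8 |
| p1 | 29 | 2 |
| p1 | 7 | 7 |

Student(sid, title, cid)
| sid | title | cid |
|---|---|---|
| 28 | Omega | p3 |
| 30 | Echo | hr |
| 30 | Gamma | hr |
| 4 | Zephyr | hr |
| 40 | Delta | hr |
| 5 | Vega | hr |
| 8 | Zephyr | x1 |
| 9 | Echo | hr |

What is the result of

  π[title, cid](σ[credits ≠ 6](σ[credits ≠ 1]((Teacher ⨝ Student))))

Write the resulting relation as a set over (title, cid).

Joining Teacher and Student on cid yields {(hr, 35, 5, 30, Echo), (hr, 35, 5, 30, Gamma), (hr, 35, 5, 4, Zephyr), (hr, 35, 5, 40, Delta), (hr, 35, 5, 5, Vega), (hr, 35, 5, 9, Echo), (hr, 36, 1, 30, Echo), (hr, 36, 1, 30, Gamma), (hr, 36, 1, 4, Zephyr), (hr, 36, 1, 40, Delta), (hr, 36, 1, 5, Vega), (hr, 36, 1, 9, Echo), (hr, 6, 6, 30, Echo), (hr, 6, 6, 30, Gamma), (hr, 6, 6, 4, Zephyr), (hr, 6, 6, 40, Delta), (hr, 6, 6, 5, Vega), (hr, 6, 6, 9, Echo), (hr, 8, 6, 30, Echo), (hr, 8, 6, 30, Gamma), (hr, 8, 6, 4, Zephyr), (hr, 8, 6, 40, Delta), (hr, 8, 6, 5, Vega), (hr, 8, 6, 9, Echo)}.
Selection credits ≠ 1: {(hr, 35, 5, 30, Echo), (hr, 35, 5, 30, Gamma), (hr, 35, 5, 4, Zephyr), (hr, 35, 5, 40, Delta), (hr, 35, 5, 5, Vega), (hr, 35, 5, 9, Echo), (hr, 6, 6, 30, Echo), (hr, 6, 6, 30, Gamma), (hr, 6, 6, 4, Zephyr), (hr, 6, 6, 40, Delta), (hr, 6, 6, 5, Vega), (hr, 6, 6, 9, Echo), (hr, 8, 6, 30, Echo), (hr, 8, 6, 30, Gamma), (hr, 8, 6, 4, Zephyr), (hr, 8, 6, 40, Delta), (hr, 8, 6, 5, Vega), (hr, 8, 6, 9, Echo)}
Selection credits ≠ 6: {(hr, 35, 5, 30, Echo), (hr, 35, 5, 30, Gamma), (hr, 35, 5, 4, Zephyr), (hr, 35, 5, 40, Delta), (hr, 35, 5, 5, Vega), (hr, 35, 5, 9, Echo)}
Keep only column(s) title, cid (1 duplicate(s) eliminated): {(Delta, hr), (Echo, hr), (Gamma, hr), (Vega, hr), (Zephyr, hr)}

{(Delta, hr), (Echo, hr), (Gamma, hr), (Vega, hr), (Zephyr, hr)}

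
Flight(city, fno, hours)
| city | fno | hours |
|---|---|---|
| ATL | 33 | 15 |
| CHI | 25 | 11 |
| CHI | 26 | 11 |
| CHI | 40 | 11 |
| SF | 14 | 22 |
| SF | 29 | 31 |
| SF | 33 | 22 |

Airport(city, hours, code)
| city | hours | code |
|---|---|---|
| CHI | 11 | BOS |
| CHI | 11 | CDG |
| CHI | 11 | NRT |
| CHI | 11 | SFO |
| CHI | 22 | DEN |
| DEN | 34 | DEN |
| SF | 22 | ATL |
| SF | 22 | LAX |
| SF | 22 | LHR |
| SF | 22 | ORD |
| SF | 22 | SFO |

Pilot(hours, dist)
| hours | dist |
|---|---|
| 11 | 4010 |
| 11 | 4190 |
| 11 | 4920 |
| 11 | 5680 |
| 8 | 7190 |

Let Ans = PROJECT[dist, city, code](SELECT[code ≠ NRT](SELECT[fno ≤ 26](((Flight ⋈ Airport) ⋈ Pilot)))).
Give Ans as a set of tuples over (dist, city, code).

{(4010, CHI, BOS), (4010, CHI, CDG), (4010, CHI, SFO), (4190, CHI, BOS), (4190, CHI, CDG), (4190, CHI, SFO), (4920, CHI, BOS), (4920, CHI, CDG), (4920, CHI, SFO), (5680, CHI, BOS), (5680, CHI, CDG), (5680, CHI, SFO)}

Joining Flight and Airport on city, hours yields {(CHI, 25, 11, BOS), (CHI, 25, 11, CDG), (CHI, 25, 11, NRT), (CHI, 25, 11, SFO), (CHI, 26, 11, BOS), (CHI, 26, 11, CDG), (CHI, 26, 11, NRT), (CHI, 26, 11, SFO), (CHI, 40, 11, BOS), (CHI, 40, 11, CDG), (CHI, 40, 11, NRT), (CHI, 40, 11, SFO), (SF, 14, 22, ATL), (SF, 14, 22, LAX), (SF, 14, 22, LHR), (SF, 14, 22, ORD), (SF, 14, 22, SFO), (SF, 33, 22, ATL), (SF, 33, 22, LAX), (SF, 33, 22, LHR), (SF, 33, 22, ORD), (SF, 33, 22, SFO)}.
Joining (Flight ⋈ Airport) and Pilot on hours yields {(CHI, 25, 11, BOS, 4010), (CHI, 25, 11, BOS, 4190), (CHI, 25, 11, BOS, 4920), (CHI, 25, 11, BOS, 5680), (CHI, 25, 11, CDG, 4010), (CHI, 25, 11, CDG, 4190), (CHI, 25, 11, CDG, 4920), (CHI, 25, 11, CDG, 5680), (CHI, 25, 11, NRT, 4010), (CHI, 25, 11, NRT, 4190), (CHI, 25, 11, NRT, 4920), (CHI, 25, 11, NRT, 5680), (CHI, 25, 11, SFO, 4010), (CHI, 25, 11, SFO, 4190), (CHI, 25, 11, SFO, 4920), (CHI, 25, 11, SFO, 5680), (CHI, 26, 11, BOS, 4010), (CHI, 26, 11, BOS, 4190), (CHI, 26, 11, BOS, 4920), (CHI, 26, 11, BOS, 5680), (CHI, 26, 11, CDG, 4010), (CHI, 26, 11, CDG, 4190), (CHI, 26, 11, CDG, 4920), (CHI, 26, 11, CDG, 5680), (CHI, 26, 11, NRT, 4010), (CHI, 26, 11, NRT, 4190), (CHI, 26, 11, NRT, 4920), (CHI, 26, 11, NRT, 5680), (CHI, 26, 11, SFO, 4010), (CHI, 26, 11, SFO, 4190), (CHI, 26, 11, SFO, 4920), (CHI, 26, 11, SFO, 5680), (CHI, 40, 11, BOS, 4010), (CHI, 40, 11, BOS, 4190), (CHI, 40, 11, BOS, 4920), (CHI, 40, 11, BOS, 5680), (CHI, 40, 11, CDG, 4010), (CHI, 40, 11, CDG, 4190), (CHI, 40, 11, CDG, 4920), (CHI, 40, 11, CDG, 5680), (CHI, 40, 11, NRT, 4010), (CHI, 40, 11, NRT, 4190), (CHI, 40, 11, NRT, 4920), (CHI, 40, 11, NRT, 5680), (CHI, 40, 11, SFO, 4010), (CHI, 40, 11, SFO, 4190), (CHI, 40, 11, SFO, 4920), (CHI, 40, 11, SFO, 5680)}.
Filtering on fno ≤ 26 leaves {(CHI, 25, 11, BOS, 4010), (CHI, 25, 11, BOS, 4190), (CHI, 25, 11, BOS, 4920), (CHI, 25, 11, BOS, 5680), (CHI, 25, 11, CDG, 4010), (CHI, 25, 11, CDG, 4190), (CHI, 25, 11, CDG, 4920), (CHI, 25, 11, CDG, 5680), (CHI, 25, 11, NRT, 4010), (CHI, 25, 11, NRT, 4190), (CHI, 25, 11, NRT, 4920), (CHI, 25, 11, NRT, 5680), (CHI, 25, 11, SFO, 4010), (CHI, 25, 11, SFO, 4190), (CHI, 25, 11, SFO, 4920), (CHI, 25, 11, SFO, 5680), (CHI, 26, 11, BOS, 4010), (CHI, 26, 11, BOS, 4190), (CHI, 26, 11, BOS, 4920), (CHI, 26, 11, BOS, 5680), (CHI, 26, 11, CDG, 4010), (CHI, 26, 11, CDG, 4190), (CHI, 26, 11, CDG, 4920), (CHI, 26, 11, CDG, 5680), (CHI, 26, 11, NRT, 4010), (CHI, 26, 11, NRT, 4190), (CHI, 26, 11, NRT, 4920), (CHI, 26, 11, NRT, 5680), (CHI, 26, 11, SFO, 4010), (CHI, 26, 11, SFO, 4190), (CHI, 26, 11, SFO, 4920), (CHI, 26, 11, SFO, 5680)}.
Filtering on code ≠ NRT leaves {(CHI, 25, 11, BOS, 4010), (CHI, 25, 11, BOS, 4190), (CHI, 25, 11, BOS, 4920), (CHI, 25, 11, BOS, 5680), (CHI, 25, 11, CDG, 4010), (CHI, 25, 11, CDG, 4190), (CHI, 25, 11, CDG, 4920), (CHI, 25, 11, CDG, 5680), (CHI, 25, 11, SFO, 4010), (CHI, 25, 11, SFO, 4190), (CHI, 25, 11, SFO, 4920), (CHI, 25, 11, SFO, 5680), (CHI, 26, 11, BOS, 4010), (CHI, 26, 11, BOS, 4190), (CHI, 26, 11, BOS, 4920), (CHI, 26, 11, BOS, 5680), (CHI, 26, 11, CDG, 4010), (CHI, 26, 11, CDG, 4190), (CHI, 26, 11, CDG, 4920), (CHI, 26, 11, CDG, 5680), (CHI, 26, 11, SFO, 4010), (CHI, 26, 11, SFO, 4190), (CHI, 26, 11, SFO, 4920), (CHI, 26, 11, SFO, 5680)}.
Projecting to dist, city, code (12 duplicate(s) eliminated): {(4010, CHI, BOS), (4010, CHI, CDG), (4010, CHI, SFO), (4190, CHI, BOS), (4190, CHI, CDG), (4190, CHI, SFO), (4920, CHI, BOS), (4920, CHI, CDG), (4920, CHI, SFO), (5680, CHI, BOS), (5680, CHI, CDG), (5680, CHI, SFO)}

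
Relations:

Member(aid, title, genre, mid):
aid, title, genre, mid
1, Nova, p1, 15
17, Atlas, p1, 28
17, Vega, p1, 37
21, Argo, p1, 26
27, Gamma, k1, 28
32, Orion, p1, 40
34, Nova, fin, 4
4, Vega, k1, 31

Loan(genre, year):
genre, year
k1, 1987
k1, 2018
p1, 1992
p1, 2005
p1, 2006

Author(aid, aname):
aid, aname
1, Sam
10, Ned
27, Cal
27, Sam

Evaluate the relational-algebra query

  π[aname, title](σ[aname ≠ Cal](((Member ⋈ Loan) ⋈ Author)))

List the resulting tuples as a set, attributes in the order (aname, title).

Member ⋈ Loan (natural join on genre): {(1, Nova, p1, 15, 1992), (1, Nova, p1, 15, 2005), (1, Nova, p1, 15, 2006), (17, Atlas, p1, 28, 1992), (17, Atlas, p1, 28, 2005), (17, Atlas, p1, 28, 2006), (17, Vega, p1, 37, 1992), (17, Vega, p1, 37, 2005), (17, Vega, p1, 37, 2006), (21, Argo, p1, 26, 1992), (21, Argo, p1, 26, 2005), (21, Argo, p1, 26, 2006), (27, Gamma, k1, 28, 1987), (27, Gamma, k1, 28, 2018), (32, Orion, p1, 40, 1992), (32, Orion, p1, 40, 2005), (32, Orion, p1, 40, 2006), (4, Vega, k1, 31, 1987), (4, Vega, k1, 31, 2018)}
(Member ⋈ Loan) ⋈ Author (natural join on aid): {(1, Nova, p1, 15, 1992, Sam), (1, Nova, p1, 15, 2005, Sam), (1, Nova, p1, 15, 2006, Sam), (27, Gamma, k1, 28, 1987, Cal), (27, Gamma, k1, 28, 1987, Sam), (27, Gamma, k1, 28, 2018, Cal), (27, Gamma, k1, 28, 2018, Sam)}
Selection aname ≠ Cal: {(1, Nova, p1, 15, 1992, Sam), (1, Nova, p1, 15, 2005, Sam), (1, Nova, p1, 15, 2006, Sam), (27, Gamma, k1, 28, 1987, Sam), (27, Gamma, k1, 28, 2018, Sam)}
Projecting to aname, title (3 duplicate(s) eliminated): {(Sam, Gamma), (Sam, Nova)}

{(Sam, Gamma), (Sam, Nova)}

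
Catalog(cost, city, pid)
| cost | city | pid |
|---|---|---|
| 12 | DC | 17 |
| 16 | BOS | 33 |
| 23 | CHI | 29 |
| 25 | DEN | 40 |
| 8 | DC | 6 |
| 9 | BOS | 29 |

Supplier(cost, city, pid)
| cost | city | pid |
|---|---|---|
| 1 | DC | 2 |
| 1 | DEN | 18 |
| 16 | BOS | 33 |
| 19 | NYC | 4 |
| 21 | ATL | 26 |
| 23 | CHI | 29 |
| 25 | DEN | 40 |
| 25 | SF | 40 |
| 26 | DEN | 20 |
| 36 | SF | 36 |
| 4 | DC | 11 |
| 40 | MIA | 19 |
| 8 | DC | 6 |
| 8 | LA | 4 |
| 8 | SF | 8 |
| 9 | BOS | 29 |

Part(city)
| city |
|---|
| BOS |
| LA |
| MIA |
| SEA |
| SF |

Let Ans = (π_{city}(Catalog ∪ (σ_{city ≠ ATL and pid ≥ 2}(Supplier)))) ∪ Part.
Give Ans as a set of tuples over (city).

σ[city ≠ ATL and pid ≥ 2]: keep tuples satisfying city ≠ ATL and pid ≥ 2 → {(1, DC, 2), (1, DEN, 18), (16, BOS, 33), (19, NYC, 4), (23, CHI, 29), (25, DEN, 40), (25, SF, 40), (26, DEN, 20), (36, SF, 36), (4, DC, 11), (40, MIA, 19), (8, DC, 6), (8, LA, 4), (8, SF, 8), (9, BOS, 29)}
Set union of the two operands is {(1, DC, 2), (1, DEN, 18), (12, DC, 17), (16, BOS, 33), (19, NYC, 4), (23, CHI, 29), (25, DEN, 40), (25, SF, 40), (26, DEN, 20), (36, SF, 36), (4, DC, 11), (40, MIA, 19), (8, DC, 6), (8, LA, 4), (8, SF, 8), (9, BOS, 29)}.
Projecting to city (8 duplicate(s) eliminated): {BOS, CHI, DC, DEN, LA, MIA, NYC, SF}
Set union of the two operands is {BOS, CHI, DC, DEN, LA, MIA, NYC, SEA, SF}.

{BOS, CHI, DC, DEN, LA, MIA, NYC, SEA, SF}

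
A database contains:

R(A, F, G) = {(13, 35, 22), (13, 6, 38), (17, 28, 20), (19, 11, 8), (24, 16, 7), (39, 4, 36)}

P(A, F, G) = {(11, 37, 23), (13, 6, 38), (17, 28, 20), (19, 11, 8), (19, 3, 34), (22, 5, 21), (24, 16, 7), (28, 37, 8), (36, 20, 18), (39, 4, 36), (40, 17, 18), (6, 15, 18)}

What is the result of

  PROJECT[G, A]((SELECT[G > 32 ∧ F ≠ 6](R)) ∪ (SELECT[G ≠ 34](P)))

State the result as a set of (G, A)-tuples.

Selection G > 32 ∧ F ≠ 6: {(39, 4, 36)}
Selection G ≠ 34: {(11, 37, 23), (13, 6, 38), (17, 28, 20), (19, 11, 8), (22, 5, 21), (24, 16, 7), (28, 37, 8), (36, 20, 18), (39, 4, 36), (40, 17, 18), (6, 15, 18)}
Union: {(39, 4, 36)} with {(11, 37, 23), (13, 6, 38), (17, 28, 20), (19, 11, 8), (22, 5, 21), (24, 16, 7), (28, 37, 8), (36, 20, 18), (39, 4, 36), (40, 17, 18), (6, 15, 18)} → {(11, 37, 23), (13, 6, 38), (17, 28, 20), (19, 11, 8), (22, 5, 21), (24, 16, 7), (28, 37, 8), (36, 20, 18), (39, 4, 36), (40, 17, 18), (6, 15, 18)}
π_{G, A} gives {(18, 36), (18, 40), (18, 6), (20, 17), (21, 22), (23, 11), (36, 39), (38, 13), (7, 24), (8, 19), (8, 28)}.

{(18, 36), (18, 40), (18, 6), (20, 17), (21, 22), (23, 11), (36, 39), (38, 13), (7, 24), (8, 19), (8, 28)}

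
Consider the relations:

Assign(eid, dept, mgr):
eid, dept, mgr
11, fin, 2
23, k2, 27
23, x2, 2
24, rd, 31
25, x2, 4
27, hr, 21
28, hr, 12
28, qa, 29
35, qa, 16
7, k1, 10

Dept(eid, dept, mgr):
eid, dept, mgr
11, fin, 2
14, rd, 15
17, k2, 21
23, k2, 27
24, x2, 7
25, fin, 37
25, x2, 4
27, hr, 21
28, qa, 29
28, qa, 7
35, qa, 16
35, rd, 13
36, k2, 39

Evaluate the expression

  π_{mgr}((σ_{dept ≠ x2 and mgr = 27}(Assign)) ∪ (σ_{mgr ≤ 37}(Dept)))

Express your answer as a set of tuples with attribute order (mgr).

Selection dept ≠ x2 and mgr = 27: {(23, k2, 27)}
Selection mgr ≤ 37: {(11, fin, 2), (14, rd, 15), (17, k2, 21), (23, k2, 27), (24, x2, 7), (25, fin, 37), (25, x2, 4), (27, hr, 21), (28, qa, 29), (28, qa, 7), (35, qa, 16), (35, rd, 13)}
Taking the union: {(11, fin, 2), (14, rd, 15), (17, k2, 21), (23, k2, 27), (24, x2, 7), (25, fin, 37), (25, x2, 4), (27, hr, 21), (28, qa, 29), (28, qa, 7), (35, qa, 16), (35, rd, 13)}
Projecting to mgr (2 duplicate(s) eliminated): {13, 15, 16, 2, 21, 27, 29, 37, 4, 7}

{13, 15, 16, 2, 21, 27, 29, 37, 4, 7}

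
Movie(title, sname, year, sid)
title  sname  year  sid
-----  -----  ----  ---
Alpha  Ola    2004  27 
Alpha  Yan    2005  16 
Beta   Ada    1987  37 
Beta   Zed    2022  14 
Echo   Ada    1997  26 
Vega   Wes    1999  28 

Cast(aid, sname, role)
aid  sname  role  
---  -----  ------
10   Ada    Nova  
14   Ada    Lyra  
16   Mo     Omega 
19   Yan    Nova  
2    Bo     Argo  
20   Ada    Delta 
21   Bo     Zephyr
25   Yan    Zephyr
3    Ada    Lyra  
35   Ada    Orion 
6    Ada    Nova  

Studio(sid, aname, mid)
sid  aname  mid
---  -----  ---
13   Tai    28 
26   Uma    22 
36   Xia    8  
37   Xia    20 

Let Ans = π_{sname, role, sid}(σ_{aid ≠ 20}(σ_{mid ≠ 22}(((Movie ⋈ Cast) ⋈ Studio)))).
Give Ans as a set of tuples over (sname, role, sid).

Movie ⋈ Cast (natural join on sname): {(Alpha, Yan, 2005, 16, 19, Nova), (Alpha, Yan, 2005, 16, 25, Zephyr), (Beta, Ada, 1987, 37, 10, Nova), (Beta, Ada, 1987, 37, 14, Lyra), (Beta, Ada, 1987, 37, 20, Delta), (Beta, Ada, 1987, 37, 3, Lyra), (Beta, Ada, 1987, 37, 35, Orion), (Beta, Ada, 1987, 37, 6, Nova), (Echo, Ada, 1997, 26, 10, Nova), (Echo, Ada, 1997, 26, 14, Lyra), (Echo, Ada, 1997, 26, 20, Delta), (Echo, Ada, 1997, 26, 3, Lyra), (Echo, Ada, 1997, 26, 35, Orion), (Echo, Ada, 1997, 26, 6, Nova)}
(Movie ⋈ Cast) ⋈ Studio (natural join on sid): {(Beta, Ada, 1987, 37, 10, Nova, Xia, 20), (Beta, Ada, 1987, 37, 14, Lyra, Xia, 20), (Beta, Ada, 1987, 37, 20, Delta, Xia, 20), (Beta, Ada, 1987, 37, 3, Lyra, Xia, 20), (Beta, Ada, 1987, 37, 35, Orion, Xia, 20), (Beta, Ada, 1987, 37, 6, Nova, Xia, 20), (Echo, Ada, 1997, 26, 10, Nova, Uma, 22), (Echo, Ada, 1997, 26, 14, Lyra, Uma, 22), (Echo, Ada, 1997, 26, 20, Delta, Uma, 22), (Echo, Ada, 1997, 26, 3, Lyra, Uma, 22), (Echo, Ada, 1997, 26, 35, Orion, Uma, 22), (Echo, Ada, 1997, 26, 6, Nova, Uma, 22)}
Selection mid ≠ 22: {(Beta, Ada, 1987, 37, 10, Nova, Xia, 20), (Beta, Ada, 1987, 37, 14, Lyra, Xia, 20), (Beta, Ada, 1987, 37, 20, Delta, Xia, 20), (Beta, Ada, 1987, 37, 3, Lyra, Xia, 20), (Beta, Ada, 1987, 37, 35, Orion, Xia, 20), (Beta, Ada, 1987, 37, 6, Nova, Xia, 20)}
Selection aid ≠ 20: {(Beta, Ada, 1987, 37, 10, Nova, Xia, 20), (Beta, Ada, 1987, 37, 14, Lyra, Xia, 20), (Beta, Ada, 1987, 37, 3, Lyra, Xia, 20), (Beta, Ada, 1987, 37, 35, Orion, Xia, 20), (Beta, Ada, 1987, 37, 6, Nova, Xia, 20)}
π[sname, role, sid]: project onto (sname, role, sid) (2 duplicate(s) eliminated) → {(Ada, Lyra, 37), (Ada, Nova, 37), (Ada, Orion, 37)}

{(Ada, Lyra, 37), (Ada, Nova, 37), (Ada, Orion, 37)}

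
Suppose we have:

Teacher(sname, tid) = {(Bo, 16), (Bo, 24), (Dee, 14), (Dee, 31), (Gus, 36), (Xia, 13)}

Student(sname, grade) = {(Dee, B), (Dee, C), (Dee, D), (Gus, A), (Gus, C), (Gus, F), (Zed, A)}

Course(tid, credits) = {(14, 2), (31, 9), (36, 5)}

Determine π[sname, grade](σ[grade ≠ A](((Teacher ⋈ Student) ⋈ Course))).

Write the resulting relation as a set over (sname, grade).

Natural join on sname: {(Dee, 14, B), (Dee, 14, C), (Dee, 14, D), (Dee, 31, B), (Dee, 31, C), (Dee, 31, D), (Gus, 36, A), (Gus, 36, C), (Gus, 36, F)}
Natural join on tid: {(Dee, 14, B, 2), (Dee, 14, C, 2), (Dee, 14, D, 2), (Dee, 31, B, 9), (Dee, 31, C, 9), (Dee, 31, D, 9), (Gus, 36, A, 5), (Gus, 36, C, 5), (Gus, 36, F, 5)}
σ[grade ≠ A]: keep tuples satisfying grade ≠ A → {(Dee, 14, B, 2), (Dee, 14, C, 2), (Dee, 14, D, 2), (Dee, 31, B, 9), (Dee, 31, C, 9), (Dee, 31, D, 9), (Gus, 36, C, 5), (Gus, 36, F, 5)}
Keep only column(s) sname, grade (3 duplicate(s) eliminated): {(Dee, B), (Dee, C), (Dee, D), (Gus, C), (Gus, F)}

{(Dee, B), (Dee, C), (Dee, D), (Gus, C), (Gus, F)}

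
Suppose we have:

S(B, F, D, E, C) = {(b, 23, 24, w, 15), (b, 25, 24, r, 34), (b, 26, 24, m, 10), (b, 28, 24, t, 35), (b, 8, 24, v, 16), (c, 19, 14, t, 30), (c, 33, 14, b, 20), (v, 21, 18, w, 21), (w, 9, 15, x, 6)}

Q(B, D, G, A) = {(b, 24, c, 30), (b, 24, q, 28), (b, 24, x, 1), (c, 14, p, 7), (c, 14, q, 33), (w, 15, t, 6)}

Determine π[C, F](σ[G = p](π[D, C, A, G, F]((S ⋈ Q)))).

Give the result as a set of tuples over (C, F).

{(20, 33), (30, 19)}

Joining S and Q on B, D yields {(b, 23, 24, w, 15, c, 30), (b, 23, 24, w, 15, q, 28), (b, 23, 24, w, 15, x, 1), (b, 25, 24, r, 34, c, 30), (b, 25, 24, r, 34, q, 28), (b, 25, 24, r, 34, x, 1), (b, 26, 24, m, 10, c, 30), (b, 26, 24, m, 10, q, 28), (b, 26, 24, m, 10, x, 1), (b, 28, 24, t, 35, c, 30), (b, 28, 24, t, 35, q, 28), (b, 28, 24, t, 35, x, 1), (b, 8, 24, v, 16, c, 30), (b, 8, 24, v, 16, q, 28), (b, 8, 24, v, 16, x, 1), (c, 19, 14, t, 30, p, 7), (c, 19, 14, t, 30, q, 33), (c, 33, 14, b, 20, p, 7), (c, 33, 14, b, 20, q, 33), (w, 9, 15, x, 6, t, 6)}.
Projecting to D, C, A, G, F: {(14, 20, 33, q, 33), (14, 20, 7, p, 33), (14, 30, 33, q, 19), (14, 30, 7, p, 19), (15, 6, 6, t, 9), (24, 10, 1, x, 26), (24, 10, 28, q, 26), (24, 10, 30, c, 26), (24, 15, 1, x, 23), (24, 15, 28, q, 23), (24, 15, 30, c, 23), (24, 16, 1, x, 8), (24, 16, 28, q, 8), (24, 16, 30, c, 8), (24, 34, 1, x, 25), (24, 34, 28, q, 25), (24, 34, 30, c, 25), (24, 35, 1, x, 28), (24, 35, 28, q, 28), (24, 35, 30, c, 28)}
Filtering on G = p leaves {(14, 20, 7, p, 33), (14, 30, 7, p, 19)}.
Projecting to C, F: {(20, 33), (30, 19)}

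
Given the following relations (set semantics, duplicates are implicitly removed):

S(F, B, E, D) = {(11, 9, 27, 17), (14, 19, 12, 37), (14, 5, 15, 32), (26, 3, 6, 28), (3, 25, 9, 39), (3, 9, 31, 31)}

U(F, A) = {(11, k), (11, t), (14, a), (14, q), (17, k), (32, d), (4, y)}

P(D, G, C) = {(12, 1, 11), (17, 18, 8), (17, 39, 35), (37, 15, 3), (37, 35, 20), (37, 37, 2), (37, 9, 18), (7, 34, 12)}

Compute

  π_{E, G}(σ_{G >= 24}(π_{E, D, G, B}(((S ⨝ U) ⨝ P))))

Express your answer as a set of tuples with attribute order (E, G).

{(12, 35), (12, 37), (27, 39)}

Joining S and U on F yields {(11, 9, 27, 17, k), (11, 9, 27, 17, t), (14, 19, 12, 37, a), (14, 19, 12, 37, q), (14, 5, 15, 32, a), (14, 5, 15, 32, q)}.
Joining (S ⨝ U) and P on D yields {(11, 9, 27, 17, k, 18, 8), (11, 9, 27, 17, k, 39, 35), (11, 9, 27, 17, t, 18, 8), (11, 9, 27, 17, t, 39, 35), (14, 19, 12, 37, a, 15, 3), (14, 19, 12, 37, a, 35, 20), (14, 19, 12, 37, a, 37, 2), (14, 19, 12, 37, a, 9, 18), (14, 19, 12, 37, q, 15, 3), (14, 19, 12, 37, q, 35, 20), (14, 19, 12, 37, q, 37, 2), (14, 19, 12, 37, q, 9, 18)}.
π[E, D, G, B]: project onto (E, D, G, B) (6 duplicate(s) eliminated) → {(12, 37, 15, 19), (12, 37, 35, 19), (12, 37, 37, 19), (12, 37, 9, 19), (27, 17, 18, 9), (27, 17, 39, 9)}
Apply σ_{G >= 24}; surviving tuples: {(12, 37, 35, 19), (12, 37, 37, 19), (27, 17, 39, 9)}
π[E, G]: project onto (E, G) → {(12, 35), (12, 37), (27, 39)}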